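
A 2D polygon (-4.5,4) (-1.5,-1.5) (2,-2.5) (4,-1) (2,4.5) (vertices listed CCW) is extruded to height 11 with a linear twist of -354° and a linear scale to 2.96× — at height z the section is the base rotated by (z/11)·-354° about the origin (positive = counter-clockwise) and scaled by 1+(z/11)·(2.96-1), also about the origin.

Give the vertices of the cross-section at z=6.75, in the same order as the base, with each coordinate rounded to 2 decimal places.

Cross-section at z=6.75: (2.56,-13.01) (4.63,0.63) (-0.18,7.05) (-5.68,7.08) (-9.50,-5.23)

t = z/height = 6.75/11 = 0.613636
s = 1 + (scale-1)·z/height = 1 + (2.96-1)·6.75/11 = 2.202727
θ = twist·z/height = -354°·6.75/11 = -217.2273° = -3.791331 rad
cos θ = -0.796242, sin θ = 0.604978 (intermediates below are computed at full precision and shown rounded to 5 d.p.)
v1: (-4.5,4) → rotate → (1.16318,-5.90737) → ×s → (2.56216,-13.01233) → (2.56,-13.01)
v2: (-1.5,-1.5) → rotate → (2.10183,0.28690) → ×s → (4.62976,0.63195) → (4.63,0.63)
v3: (2,-2.5) → rotate → (-0.08004,3.20056) → ×s → (-0.17630,7.04996) → (-0.18,7.05)
v4: (4,-1) → rotate → (-2.57999,3.21615) → ×s → (-5.68301,7.08431) → (-5.68,7.08)
v5: (2,4.5) → rotate → (-4.31489,-2.37313) → ×s → (-9.50452,-5.22736) → (-9.50,-5.23)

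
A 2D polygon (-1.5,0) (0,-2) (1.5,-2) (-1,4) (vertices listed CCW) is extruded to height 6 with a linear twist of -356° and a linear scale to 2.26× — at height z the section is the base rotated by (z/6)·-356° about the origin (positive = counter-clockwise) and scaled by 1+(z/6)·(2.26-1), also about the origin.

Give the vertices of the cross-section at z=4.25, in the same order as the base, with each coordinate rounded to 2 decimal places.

Cross-section at z=4.25: (0.87,-2.70) (3.60,1.16) (2.73,3.86) (-6.63,-4.12)

t = z/height = 4.25/6 = 0.708333
s = 1 + (scale-1)·z/height = 1 + (2.26-1)·4.25/6 = 1.892500
θ = twist·z/height = -356°·4.25/6 = -252.1667° = -4.401139 rad
cos θ = -0.306249, sin θ = 0.951951 (intermediates below are computed at full precision and shown rounded to 5 d.p.)
v1: (-1.5,0) → rotate → (0.45937,-1.42793) → ×s → (0.86936,-2.70235) → (0.87,-2.70)
v2: (0,-2) → rotate → (1.90390,0.61250) → ×s → (3.60314,1.15915) → (3.60,1.16)
v3: (1.5,-2) → rotate → (1.44453,2.04043) → ×s → (2.73377,3.86151) → (2.73,3.86)
v4: (-1,4) → rotate → (-3.50156,-2.17695) → ×s → (-6.62670,-4.11987) → (-6.63,-4.12)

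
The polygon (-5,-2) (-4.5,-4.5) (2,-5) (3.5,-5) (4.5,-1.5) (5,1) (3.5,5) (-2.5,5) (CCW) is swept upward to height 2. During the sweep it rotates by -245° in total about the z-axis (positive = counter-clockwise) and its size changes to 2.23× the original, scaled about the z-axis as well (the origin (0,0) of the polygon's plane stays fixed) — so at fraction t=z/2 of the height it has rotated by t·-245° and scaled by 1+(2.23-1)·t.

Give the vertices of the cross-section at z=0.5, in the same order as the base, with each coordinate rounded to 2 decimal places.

t = z/height = 0.5/2 = 0.25
s = 1 + (scale-1)·z/height = 1 + (2.23-1)·0.5/2 = 1.307500
θ = twist·z/height = -245°·0.5/2 = -61.2500° = -1.069014 rad
cos θ = 0.480989, sin θ = -0.876727 (intermediates below are computed at full precision and shown rounded to 5 d.p.)
v1: (-5,-2) → rotate → (-4.15840,3.42166) → ×s → (-5.43710,4.47382) → (-5.44,4.47)
v2: (-4.5,-4.5) → rotate → (-6.10972,1.78082) → ×s → (-7.98846,2.32842) → (-7.99,2.33)
v3: (2,-5) → rotate → (-3.42166,-4.15840) → ×s → (-4.47382,-5.43710) → (-4.47,-5.44)
v4: (3.5,-5) → rotate → (-2.70017,-5.47349) → ×s → (-3.53048,-7.15658) → (-3.53,-7.16)
v5: (4.5,-1.5) → rotate → (0.84936,-4.66675) → ×s → (1.11054,-6.10178) → (1.11,-6.10)
v6: (5,1) → rotate → (3.28167,-3.90265) → ×s → (4.29078,-5.10271) → (4.29,-5.10)
v7: (3.5,5) → rotate → (6.06709,-0.66360) → ×s → (7.93273,-0.86766) → (7.93,-0.87)
v8: (-2.5,5) → rotate → (3.18116,4.59676) → ×s → (4.15937,6.01026) → (4.16,6.01)

Cross-section at z=0.5: (-5.44,4.47) (-7.99,2.33) (-4.47,-5.44) (-3.53,-7.16) (1.11,-6.10) (4.29,-5.10) (7.93,-0.87) (4.16,6.01)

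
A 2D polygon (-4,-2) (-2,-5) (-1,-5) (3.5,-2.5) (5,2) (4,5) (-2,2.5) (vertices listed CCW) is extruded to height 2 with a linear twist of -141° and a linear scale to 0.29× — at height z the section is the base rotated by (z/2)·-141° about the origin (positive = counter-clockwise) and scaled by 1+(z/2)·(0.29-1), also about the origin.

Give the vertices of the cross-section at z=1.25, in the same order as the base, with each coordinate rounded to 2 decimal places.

t = z/height = 1.25/2 = 0.625
s = 1 + (scale-1)·z/height = 1 + (0.29-1)·1.25/2 = 0.556250
θ = twist·z/height = -141°·1.25/2 = -88.1250° = -1.538071 rad
cos θ = 0.032719, sin θ = -0.999465 (intermediates below are computed at full precision and shown rounded to 5 d.p.)
v1: (-4,-2) → rotate → (-2.12981,3.93242) → ×s → (-1.18470,2.18741) → (-1.18,2.19)
v2: (-2,-5) → rotate → (-5.06276,1.83533) → ×s → (-2.81616,1.02090) → (-2.82,1.02)
v3: (-1,-5) → rotate → (-5.03004,0.83587) → ×s → (-2.79796,0.46495) → (-2.80,0.46)
v4: (3.5,-2.5) → rotate → (-2.38414,-3.57992) → ×s → (-1.32618,-1.99133) → (-1.33,-1.99)
v5: (5,2) → rotate → (2.16252,-4.93188) → ×s → (1.20290,-2.74336) → (1.20,-2.74)
v6: (4,5) → rotate → (5.12820,-3.83426) → ×s → (2.85256,-2.13281) → (2.85,-2.13)
v7: (-2,2.5) → rotate → (2.43322,2.08073) → ×s → (1.35348,1.15740) → (1.35,1.16)

Cross-section at z=1.25: (-1.18,2.19) (-2.82,1.02) (-2.80,0.46) (-1.33,-1.99) (1.20,-2.74) (2.85,-2.13) (1.35,1.16)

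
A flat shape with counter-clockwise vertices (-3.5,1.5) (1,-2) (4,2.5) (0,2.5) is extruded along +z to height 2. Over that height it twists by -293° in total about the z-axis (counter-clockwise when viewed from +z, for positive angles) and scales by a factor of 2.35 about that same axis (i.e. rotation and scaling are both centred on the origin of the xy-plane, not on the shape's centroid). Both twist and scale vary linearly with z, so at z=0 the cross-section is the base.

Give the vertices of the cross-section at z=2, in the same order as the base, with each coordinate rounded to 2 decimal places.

t = z/height = 2/2 = 1
s = 1 + (scale-1)·z/height = 1 + (2.35-1)·2/2 = 2.350000
θ = twist·z/height = -293°·2/2 = -293.0000° = -5.113815 rad
cos θ = 0.390731, sin θ = 0.920505 (intermediates below are computed at full precision and shown rounded to 5 d.p.)
v1: (-3.5,1.5) → rotate → (-2.74832,-2.63567) → ×s → (-6.45854,-6.19383) → (-6.46,-6.19)
v2: (1,-2) → rotate → (2.23174,0.13904) → ×s → (5.24459,0.32675) → (5.24,0.33)
v3: (4,2.5) → rotate → (-0.73834,4.65885) → ×s → (-1.73509,10.94829) → (-1.74,10.95)
v4: (0,2.5) → rotate → (-2.30126,0.97683) → ×s → (-5.40797,2.29555) → (-5.41,2.30)

Cross-section at z=2: (-6.46,-6.19) (5.24,0.33) (-1.74,10.95) (-5.41,2.30)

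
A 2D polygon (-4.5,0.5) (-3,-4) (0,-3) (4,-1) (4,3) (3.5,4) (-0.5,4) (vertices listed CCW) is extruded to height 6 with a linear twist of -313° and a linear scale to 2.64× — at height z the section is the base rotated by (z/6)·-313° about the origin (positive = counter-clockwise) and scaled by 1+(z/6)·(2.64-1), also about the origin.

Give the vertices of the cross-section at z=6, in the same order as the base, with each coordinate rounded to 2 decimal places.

t = z/height = 6/6 = 1
s = 1 + (scale-1)·z/height = 1 + (2.64-1)·6/6 = 2.640000
θ = twist·z/height = -313°·6/6 = -313.0000° = -5.462881 rad
cos θ = 0.681998, sin θ = 0.731354 (intermediates below are computed at full precision and shown rounded to 5 d.p.)
v1: (-4.5,0.5) → rotate → (-3.43467,-2.95009) → ×s → (-9.06753,-7.78824) → (-9.07,-7.79)
v2: (-3,-4) → rotate → (0.87942,-4.92205) → ×s → (2.32167,-12.99422) → (2.32,-12.99)
v3: (0,-3) → rotate → (2.19406,-2.04600) → ×s → (5.79232,-5.40143) → (5.79,-5.40)
v4: (4,-1) → rotate → (3.45935,2.24342) → ×s → (9.13268,5.92262) → (9.13,5.92)
v5: (4,3) → rotate → (0.53393,4.97141) → ×s → (1.40958,13.12452) → (1.41,13.12)
v6: (3.5,4) → rotate → (-0.53842,5.28773) → ×s → (-1.42143,13.95961) → (-1.42,13.96)
v7: (-0.5,4) → rotate → (-3.26641,2.36232) → ×s → (-8.62333,6.23652) → (-8.62,6.24)

Cross-section at z=6: (-9.07,-7.79) (2.32,-12.99) (5.79,-5.40) (9.13,5.92) (1.41,13.12) (-1.42,13.96) (-8.62,6.24)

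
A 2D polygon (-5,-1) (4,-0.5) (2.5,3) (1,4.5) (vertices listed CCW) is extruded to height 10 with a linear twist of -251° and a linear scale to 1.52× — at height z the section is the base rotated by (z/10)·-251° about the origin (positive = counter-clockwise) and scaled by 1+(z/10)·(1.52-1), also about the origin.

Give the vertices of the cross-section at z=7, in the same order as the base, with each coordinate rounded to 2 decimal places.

t = z/height = 7/10 = 0.7
s = 1 + (scale-1)·z/height = 1 + (1.52-1)·7/10 = 1.364000
θ = twist·z/height = -251°·7/10 = -175.7000° = -3.066543 rad
cos θ = -0.997185, sin θ = -0.074979 (intermediates below are computed at full precision and shown rounded to 5 d.p.)
v1: (-5,-1) → rotate → (4.91095,1.37208) → ×s → (6.69853,1.87152) → (6.70,1.87)
v2: (4,-0.5) → rotate → (-4.02623,0.19868) → ×s → (-5.49178,0.27100) → (-5.49,0.27)
v3: (2.5,3) → rotate → (-2.26803,-3.17900) → ×s → (-3.09359,-4.33616) → (-3.09,-4.34)
v4: (1,4.5) → rotate → (-0.65978,-4.56231) → ×s → (-0.89994,-6.22299) → (-0.90,-6.22)

Cross-section at z=7: (6.70,1.87) (-5.49,0.27) (-3.09,-4.34) (-0.90,-6.22)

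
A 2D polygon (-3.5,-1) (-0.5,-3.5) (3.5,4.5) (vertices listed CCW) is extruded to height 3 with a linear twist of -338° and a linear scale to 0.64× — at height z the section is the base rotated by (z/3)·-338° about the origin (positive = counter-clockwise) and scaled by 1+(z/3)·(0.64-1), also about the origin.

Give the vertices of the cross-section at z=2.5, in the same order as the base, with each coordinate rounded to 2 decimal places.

Cross-section at z=2.5: (0.19,-2.54) (2.33,-0.84) (-2.59,3.04)

t = z/height = 2.5/3 = 0.833333
s = 1 + (scale-1)·z/height = 1 + (0.64-1)·2.5/3 = 0.700000
θ = twist·z/height = -338°·2.5/3 = -281.6667° = -4.916011 rad
cos θ = 0.202218, sin θ = 0.979341 (intermediates below are computed at full precision and shown rounded to 5 d.p.)
v1: (-3.5,-1) → rotate → (0.27158,-3.62991) → ×s → (0.19011,-2.54094) → (0.19,-2.54)
v2: (-0.5,-3.5) → rotate → (3.32658,-1.19743) → ×s → (2.32861,-0.83820) → (2.33,-0.84)
v3: (3.5,4.5) → rotate → (-3.69927,4.33767) → ×s → (-2.58949,3.03637) → (-2.59,3.04)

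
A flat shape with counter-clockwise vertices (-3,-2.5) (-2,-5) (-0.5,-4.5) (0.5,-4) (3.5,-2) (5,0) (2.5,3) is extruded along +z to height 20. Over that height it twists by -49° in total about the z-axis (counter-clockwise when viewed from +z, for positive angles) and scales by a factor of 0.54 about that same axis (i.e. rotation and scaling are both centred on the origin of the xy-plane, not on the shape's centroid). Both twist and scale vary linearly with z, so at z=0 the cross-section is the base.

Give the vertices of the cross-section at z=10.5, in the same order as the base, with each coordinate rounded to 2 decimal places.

Cross-section at z=10.5: (-2.87,-0.72) (-3.01,-2.76) (-1.82,-2.91) (-0.98,-2.90) (1.73,-2.52) (3.42,-1.65) (2.70,1.23)

t = z/height = 10.5/20 = 0.525
s = 1 + (scale-1)·z/height = 1 + (0.54-1)·10.5/20 = 0.758500
θ = twist·z/height = -49°·10.5/20 = -25.7250° = -0.448986 rad
cos θ = 0.900888, sin θ = -0.434052 (intermediates below are computed at full precision and shown rounded to 5 d.p.)
v1: (-3,-2.5) → rotate → (-3.78779,-0.95006) → ×s → (-2.87304,-0.72062) → (-2.87,-0.72)
v2: (-2,-5) → rotate → (-3.97204,-3.63633) → ×s → (-3.01279,-2.75816) → (-3.01,-2.76)
v3: (-0.5,-4.5) → rotate → (-2.40368,-3.83697) → ×s → (-1.82319,-2.91034) → (-1.82,-2.91)
v4: (0.5,-4) → rotate → (-1.28576,-3.82058) → ×s → (-0.97525,-2.89791) → (-0.98,-2.90)
v5: (3.5,-2) → rotate → (2.28500,-3.32096) → ×s → (1.73317,-2.51895) → (1.73,-2.52)
v6: (5,0) → rotate → (4.50444,-2.17026) → ×s → (3.41662,-1.64614) → (3.42,-1.65)
v7: (2.5,3) → rotate → (3.55438,1.61753) → ×s → (2.69599,1.22690) → (2.70,1.23)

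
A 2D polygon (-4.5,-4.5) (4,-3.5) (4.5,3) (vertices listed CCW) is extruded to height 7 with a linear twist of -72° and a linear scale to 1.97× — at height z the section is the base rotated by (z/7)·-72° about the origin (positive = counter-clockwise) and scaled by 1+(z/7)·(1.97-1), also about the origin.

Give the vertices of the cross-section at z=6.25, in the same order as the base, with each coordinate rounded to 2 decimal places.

Cross-section at z=6.25: (-11.21,3.92) (-2.65,-9.56) (8.69,-5.14)

t = z/height = 6.25/7 = 0.892857
s = 1 + (scale-1)·z/height = 1 + (1.97-1)·6.25/7 = 1.866071
θ = twist·z/height = -72°·6.25/7 = -64.2857° = -1.121997 rad
cos θ = 0.433884, sin θ = -0.900969 (intermediates below are computed at full precision and shown rounded to 5 d.p.)
v1: (-4.5,-4.5) → rotate → (-6.00684,2.10188) → ×s → (-11.20919,3.92226) → (-11.21,3.92)
v2: (4,-3.5) → rotate → (-1.41786,-5.12247) → ×s → (-2.64582,-9.55889) → (-2.65,-9.56)
v3: (4.5,3) → rotate → (4.65538,-2.75271) → ×s → (8.68728,-5.13675) → (8.69,-5.14)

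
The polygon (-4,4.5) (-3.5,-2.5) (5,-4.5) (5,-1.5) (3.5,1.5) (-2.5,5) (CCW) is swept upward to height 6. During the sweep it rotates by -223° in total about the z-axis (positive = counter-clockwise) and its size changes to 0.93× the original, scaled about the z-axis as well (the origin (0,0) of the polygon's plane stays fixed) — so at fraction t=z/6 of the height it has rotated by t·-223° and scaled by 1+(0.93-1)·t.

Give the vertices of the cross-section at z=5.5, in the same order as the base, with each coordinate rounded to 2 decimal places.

Cross-section at z=5.5: (1.67,-5.38) (3.95,0.78) (-2.52,5.77) (-3.68,3.21) (-3.56,0.08) (0.20,-5.23)

t = z/height = 5.5/6 = 0.916667
s = 1 + (scale-1)·z/height = 1 + (0.93-1)·5.5/6 = 0.935833
θ = twist·z/height = -223°·5.5/6 = -204.4167° = -3.567744 rad
cos θ = -0.910563, sin θ = 0.413369 (intermediates below are computed at full precision and shown rounded to 5 d.p.)
v1: (-4,4.5) → rotate → (1.78209,-5.75101) → ×s → (1.66774,-5.38199) → (1.67,-5.38)
v2: (-3.5,-2.5) → rotate → (4.22040,0.82962) → ×s → (3.94959,0.77638) → (3.95,0.78)
v3: (5,-4.5) → rotate → (-2.69266,6.16438) → ×s → (-2.51988,5.76883) → (-2.52,5.77)
v4: (5,-1.5) → rotate → (-3.93276,3.43269) → ×s → (-3.68041,3.21243) → (-3.68,3.21)
v5: (3.5,1.5) → rotate → (-3.80703,0.08095) → ×s → (-3.56274,0.07575) → (-3.56,0.08)
v6: (-2.5,5) → rotate → (0.20956,-5.58624) → ×s → (0.19612,-5.22779) → (0.20,-5.23)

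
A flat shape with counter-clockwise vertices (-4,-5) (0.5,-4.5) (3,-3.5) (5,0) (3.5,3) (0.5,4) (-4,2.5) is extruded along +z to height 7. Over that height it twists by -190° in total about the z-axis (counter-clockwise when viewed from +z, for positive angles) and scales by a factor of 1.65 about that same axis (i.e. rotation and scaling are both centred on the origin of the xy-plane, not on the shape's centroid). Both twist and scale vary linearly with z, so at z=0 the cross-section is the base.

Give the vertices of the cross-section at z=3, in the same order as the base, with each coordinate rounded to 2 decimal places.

t = z/height = 3/7 = 0.428571
s = 1 + (scale-1)·z/height = 1 + (1.65-1)·3/7 = 1.278571
θ = twist·z/height = -190°·3/7 = -81.4286° = -1.421197 rad
cos θ = 0.149042, sin θ = -0.988831 (intermediates below are computed at full precision and shown rounded to 5 d.p.)
v1: (-4,-5) → rotate → (-5.54032,3.21011) → ×s → (-7.08370,4.10436) → (-7.08,4.10)
v2: (0.5,-4.5) → rotate → (-4.37522,-1.16511) → ×s → (-5.59403,-1.48967) → (-5.59,-1.49)
v3: (3,-3.5) → rotate → (-3.01378,-3.48814) → ×s → (-3.85333,-4.45984) → (-3.85,-4.46)
v4: (5,0) → rotate → (0.74521,-4.94415) → ×s → (0.95281,-6.32145) → (0.95,-6.32)
v5: (3.5,3) → rotate → (3.48814,-3.01378) → ×s → (4.45984,-3.85333) → (4.46,-3.85)
v6: (0.5,4) → rotate → (4.02984,0.10175) → ×s → (5.15244,0.13010) → (5.15,0.13)
v7: (-4,2.5) → rotate → (1.87591,4.32793) → ×s → (2.39848,5.53357) → (2.40,5.53)

Cross-section at z=3: (-7.08,4.10) (-5.59,-1.49) (-3.85,-4.46) (0.95,-6.32) (4.46,-3.85) (5.15,0.13) (2.40,5.53)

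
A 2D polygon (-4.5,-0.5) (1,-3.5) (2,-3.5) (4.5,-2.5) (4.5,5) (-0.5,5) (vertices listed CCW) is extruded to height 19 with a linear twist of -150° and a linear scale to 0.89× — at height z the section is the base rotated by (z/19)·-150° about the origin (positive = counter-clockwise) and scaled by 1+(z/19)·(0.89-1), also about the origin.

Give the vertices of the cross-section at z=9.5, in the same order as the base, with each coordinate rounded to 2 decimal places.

Cross-section at z=9.5: (-1.56,3.99) (-2.95,-1.77) (-2.71,-2.68) (-1.18,-4.72) (5.66,-2.88) (4.44,1.68)

t = z/height = 9.5/19 = 0.5
s = 1 + (scale-1)·z/height = 1 + (0.89-1)·9.5/19 = 0.945000
θ = twist·z/height = -150°·9.5/19 = -75.0000° = -1.308997 rad
cos θ = 0.258819, sin θ = -0.965926 (intermediates below are computed at full precision and shown rounded to 5 d.p.)
v1: (-4.5,-0.5) → rotate → (-1.64765,4.21726) → ×s → (-1.55703,3.98531) → (-1.56,3.99)
v2: (1,-3.5) → rotate → (-3.12192,-1.87179) → ×s → (-2.95022,-1.76884) → (-2.95,-1.77)
v3: (2,-3.5) → rotate → (-2.86310,-2.83772) → ×s → (-2.70563,-2.68164) → (-2.71,-2.68)
v4: (4.5,-2.5) → rotate → (-1.25013,-4.99371) → ×s → (-1.18137,-4.71906) → (-1.18,-4.72)
v5: (4.5,5) → rotate → (5.99431,-3.05257) → ×s → (5.66463,-2.88468) → (5.66,-2.88)
v6: (-0.5,5) → rotate → (4.70022,1.77706) → ×s → (4.44171,1.67932) → (4.44,1.68)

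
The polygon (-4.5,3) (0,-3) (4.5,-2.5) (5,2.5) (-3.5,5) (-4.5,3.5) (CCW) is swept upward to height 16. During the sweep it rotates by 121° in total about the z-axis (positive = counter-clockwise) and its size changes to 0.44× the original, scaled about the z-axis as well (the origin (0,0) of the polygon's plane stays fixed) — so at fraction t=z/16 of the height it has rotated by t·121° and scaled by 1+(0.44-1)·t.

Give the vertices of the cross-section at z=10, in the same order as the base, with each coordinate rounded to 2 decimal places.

t = z/height = 10/16 = 0.625
s = 1 + (scale-1)·z/height = 1 + (0.44-1)·10/16 = 0.650000
θ = twist·z/height = 121°·10/16 = 75.6250° = 1.319905 rad
cos θ = 0.248267, sin θ = 0.968692 (intermediates below are computed at full precision and shown rounded to 5 d.p.)
v1: (-4.5,3) → rotate → (-4.02328,-3.61431) → ×s → (-2.61513,-2.34930) → (-2.62,-2.35)
v2: (0,-3) → rotate → (2.90607,-0.74480) → ×s → (1.88895,-0.48412) → (1.89,-0.48)
v3: (4.5,-2.5) → rotate → (3.53893,3.73844) → ×s → (2.30031,2.42999) → (2.30,2.43)
v4: (5,2.5) → rotate → (-1.18039,5.46413) → ×s → (-0.76726,3.55168) → (-0.77,3.55)
v5: (-3.5,5) → rotate → (-5.71239,-2.14908) → ×s → (-3.71306,-1.39690) → (-3.71,-1.40)
v6: (-4.5,3.5) → rotate → (-4.50762,-3.49018) → ×s → (-2.92996,-2.26861) → (-2.93,-2.27)

Cross-section at z=10: (-2.62,-2.35) (1.89,-0.48) (2.30,2.43) (-0.77,3.55) (-3.71,-1.40) (-2.93,-2.27)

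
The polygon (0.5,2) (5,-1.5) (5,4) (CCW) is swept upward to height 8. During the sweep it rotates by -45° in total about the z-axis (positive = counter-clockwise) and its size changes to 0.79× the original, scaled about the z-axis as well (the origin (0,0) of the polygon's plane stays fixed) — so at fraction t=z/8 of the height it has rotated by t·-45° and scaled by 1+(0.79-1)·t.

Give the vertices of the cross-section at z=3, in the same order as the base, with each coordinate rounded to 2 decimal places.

t = z/height = 3/8 = 0.375
s = 1 + (scale-1)·z/height = 1 + (0.79-1)·3/8 = 0.921250
θ = twist·z/height = -45°·3/8 = -16.8750° = -0.294524 rad
cos θ = 0.956940, sin θ = -0.290285 (intermediates below are computed at full precision and shown rounded to 5 d.p.)
v1: (0.5,2) → rotate → (1.05904,1.76874) → ×s → (0.97564,1.62945) → (0.98,1.63)
v2: (5,-1.5) → rotate → (4.34927,-2.88683) → ×s → (4.00677,-2.65950) → (4.01,-2.66)
v3: (5,4) → rotate → (5.94584,2.37634) → ×s → (5.47761,2.18920) → (5.48,2.19)

Cross-section at z=3: (0.98,1.63) (4.01,-2.66) (5.48,2.19)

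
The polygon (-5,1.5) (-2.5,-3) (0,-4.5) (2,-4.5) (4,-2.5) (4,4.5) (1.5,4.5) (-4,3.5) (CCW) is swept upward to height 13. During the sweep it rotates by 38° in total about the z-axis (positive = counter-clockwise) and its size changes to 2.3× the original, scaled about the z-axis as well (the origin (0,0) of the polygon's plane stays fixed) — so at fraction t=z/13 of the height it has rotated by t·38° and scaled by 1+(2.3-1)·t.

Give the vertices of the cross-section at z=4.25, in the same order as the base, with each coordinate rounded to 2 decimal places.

t = z/height = 4.25/13 = 0.326923
s = 1 + (scale-1)·z/height = 1 + (2.3-1)·4.25/13 = 1.425000
θ = twist·z/height = 38°·4.25/13 = 12.4231° = 0.216824 rad
cos θ = 0.976586, sin θ = 0.215129 (intermediates below are computed at full precision and shown rounded to 5 d.p.)
v1: (-5,1.5) → rotate → (-5.20562,0.38924) → ×s → (-7.41801,0.55466) → (-7.42,0.55)
v2: (-2.5,-3) → rotate → (-1.79608,-3.46758) → ×s → (-2.55941,-4.94130) → (-2.56,-4.94)
v3: (0,-4.5) → rotate → (0.96808,-4.39464) → ×s → (1.37951,-6.26236) → (1.38,-6.26)
v4: (2,-4.5) → rotate → (2.92125,-3.96438) → ×s → (4.16278,-5.64924) → (4.16,-5.65)
v5: (4,-2.5) → rotate → (4.44416,-1.58095) → ×s → (6.33293,-2.25285) → (6.33,-2.25)
v6: (4,4.5) → rotate → (2.93826,5.25515) → ×s → (4.18703,7.48859) → (4.19,7.49)
v7: (1.5,4.5) → rotate → (0.49680,4.71733) → ×s → (0.70794,6.72219) → (0.71,6.72)
v8: (-4,3.5) → rotate → (-4.65929,2.55754) → ×s → (-6.63949,3.64449) → (-6.64,3.64)

Cross-section at z=4.25: (-7.42,0.55) (-2.56,-4.94) (1.38,-6.26) (4.16,-5.65) (6.33,-2.25) (4.19,7.49) (0.71,6.72) (-6.64,3.64)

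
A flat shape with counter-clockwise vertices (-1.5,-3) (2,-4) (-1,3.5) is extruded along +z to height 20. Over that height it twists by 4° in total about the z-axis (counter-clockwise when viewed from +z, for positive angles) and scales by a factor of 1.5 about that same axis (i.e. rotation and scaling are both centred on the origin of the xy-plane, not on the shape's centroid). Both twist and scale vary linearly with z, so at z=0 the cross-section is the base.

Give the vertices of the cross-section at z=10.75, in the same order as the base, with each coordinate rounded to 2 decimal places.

Cross-section at z=10.75: (-1.76,-3.87) (2.73,-4.98) (-1.43,4.39)

t = z/height = 10.75/20 = 0.5375
s = 1 + (scale-1)·z/height = 1 + (1.5-1)·10.75/20 = 1.268750
θ = twist·z/height = 4°·10.75/20 = 2.1500° = 0.037525 rad
cos θ = 0.999296, sin θ = 0.037516 (intermediates below are computed at full precision and shown rounded to 5 d.p.)
v1: (-1.5,-3) → rotate → (-1.38640,-3.05416) → ×s → (-1.75899,-3.87497) → (-1.76,-3.87)
v2: (2,-4) → rotate → (2.14866,-3.92215) → ×s → (2.72611,-4.97623) → (2.73,-4.98)
v3: (-1,3.5) → rotate → (-1.13060,3.46002) → ×s → (-1.43445,4.38990) → (-1.43,4.39)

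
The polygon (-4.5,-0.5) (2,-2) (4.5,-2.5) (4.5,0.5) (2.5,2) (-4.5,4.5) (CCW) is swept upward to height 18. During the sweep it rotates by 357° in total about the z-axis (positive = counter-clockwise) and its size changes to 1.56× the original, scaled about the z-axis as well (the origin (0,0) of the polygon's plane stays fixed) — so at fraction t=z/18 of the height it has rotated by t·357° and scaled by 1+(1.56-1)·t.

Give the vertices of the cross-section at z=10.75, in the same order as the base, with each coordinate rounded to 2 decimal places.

t = z/height = 10.75/18 = 0.597222
s = 1 + (scale-1)·z/height = 1 + (1.56-1)·10.75/18 = 1.334444
θ = twist·z/height = 357°·10.75/18 = 213.2083° = 3.721187 rad
cos θ = -0.836685, sin θ = -0.547685 (intermediates below are computed at full precision and shown rounded to 5 d.p.)
v1: (-4.5,-0.5) → rotate → (3.49124,2.88292) → ×s → (4.65886,3.84710) → (4.66,3.85)
v2: (2,-2) → rotate → (-2.76874,0.57800) → ×s → (-3.69473,0.77131) → (-3.69,0.77)
v3: (4.5,-2.5) → rotate → (-5.13429,-0.37287) → ×s → (-6.85143,-0.49757) → (-6.85,-0.50)
v4: (4.5,0.5) → rotate → (-3.49124,-2.88292) → ×s → (-4.65886,-3.84710) → (-4.66,-3.85)
v5: (2.5,2) → rotate → (-0.99634,-3.04258) → ×s → (-1.32956,-4.06016) → (-1.33,-4.06)
v6: (-4.5,4.5) → rotate → (6.22966,-1.30050) → ×s → (8.31314,-1.73544) → (8.31,-1.74)

Cross-section at z=10.75: (4.66,3.85) (-3.69,0.77) (-6.85,-0.50) (-4.66,-3.85) (-1.33,-4.06) (8.31,-1.74)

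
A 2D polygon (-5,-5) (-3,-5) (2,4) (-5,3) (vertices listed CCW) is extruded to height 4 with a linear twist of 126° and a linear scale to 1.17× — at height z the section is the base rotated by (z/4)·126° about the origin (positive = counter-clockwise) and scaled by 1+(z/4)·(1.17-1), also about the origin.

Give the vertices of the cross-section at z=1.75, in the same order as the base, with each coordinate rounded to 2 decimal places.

t = z/height = 1.75/4 = 0.4375
s = 1 + (scale-1)·z/height = 1 + (1.17-1)·1.75/4 = 1.074375
θ = twist·z/height = 126°·1.75/4 = 55.1250° = 0.962113 rad
cos θ = 0.571788, sin θ = 0.820401 (intermediates below are computed at full precision and shown rounded to 5 d.p.)
v1: (-5,-5) → rotate → (1.24307,-6.96095) → ×s → (1.33552,-7.47867) → (1.34,-7.48)
v2: (-3,-5) → rotate → (2.38664,-5.32014) → ×s → (2.56415,-5.71583) → (2.56,-5.72)
v3: (2,4) → rotate → (-2.13803,3.92795) → ×s → (-2.29705,4.22010) → (-2.30,4.22)
v4: (-5,3) → rotate → (-5.32014,-2.38664) → ×s → (-5.71583,-2.56415) → (-5.72,-2.56)

Cross-section at z=1.75: (1.34,-7.48) (2.56,-5.72) (-2.30,4.22) (-5.72,-2.56)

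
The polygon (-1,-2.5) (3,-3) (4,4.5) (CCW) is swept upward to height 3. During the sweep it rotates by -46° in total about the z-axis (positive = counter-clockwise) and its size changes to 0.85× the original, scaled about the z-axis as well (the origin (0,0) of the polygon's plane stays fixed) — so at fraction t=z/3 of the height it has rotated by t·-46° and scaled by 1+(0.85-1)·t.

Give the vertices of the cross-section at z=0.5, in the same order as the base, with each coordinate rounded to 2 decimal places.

t = z/height = 0.5/3 = 0.166667
s = 1 + (scale-1)·z/height = 1 + (0.85-1)·0.5/3 = 0.975000
θ = twist·z/height = -46°·0.5/3 = -7.6667° = -0.133809 rad
cos θ = 0.991061, sin θ = -0.133410 (intermediates below are computed at full precision and shown rounded to 5 d.p.)
v1: (-1,-2.5) → rotate → (-1.32459,-2.34424) → ×s → (-1.29147,-2.28564) → (-1.29,-2.29)
v2: (3,-3) → rotate → (2.57295,-3.37341) → ×s → (2.50863,-3.28908) → (2.51,-3.29)
v3: (4,4.5) → rotate → (4.56459,3.92614) → ×s → (4.45047,3.82798) → (4.45,3.83)

Cross-section at z=0.5: (-1.29,-2.29) (2.51,-3.29) (4.45,3.83)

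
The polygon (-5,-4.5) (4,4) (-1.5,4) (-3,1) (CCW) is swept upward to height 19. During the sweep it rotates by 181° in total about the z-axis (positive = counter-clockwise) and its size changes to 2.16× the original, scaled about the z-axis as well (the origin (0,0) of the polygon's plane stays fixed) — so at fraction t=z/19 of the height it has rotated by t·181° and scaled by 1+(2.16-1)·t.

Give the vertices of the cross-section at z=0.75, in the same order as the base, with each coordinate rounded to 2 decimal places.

Cross-section at z=0.75: (-4.60,-5.32) (3.63,4.67) (-2.08,3.96) (-3.24,0.65)

t = z/height = 0.75/19 = 0.0394737
s = 1 + (scale-1)·z/height = 1 + (2.16-1)·0.75/19 = 1.045789
θ = twist·z/height = 181°·0.75/19 = 7.1447° = 0.124699 rad
cos θ = 0.992235, sin θ = 0.124376 (intermediates below are computed at full precision and shown rounded to 5 d.p.)
v1: (-5,-4.5) → rotate → (-4.40148,-5.08694) → ×s → (-4.60302,-5.31987) → (-4.60,-5.32)
v2: (4,4) → rotate → (3.47144,4.46645) → ×s → (3.63039,4.67096) → (3.63,4.67)
v3: (-1.5,4) → rotate → (-1.98586,3.78238) → ×s → (-2.07679,3.95557) → (-2.08,3.96)
v4: (-3,1) → rotate → (-3.10108,0.61911) → ×s → (-3.24308,0.64745) → (-3.24,0.65)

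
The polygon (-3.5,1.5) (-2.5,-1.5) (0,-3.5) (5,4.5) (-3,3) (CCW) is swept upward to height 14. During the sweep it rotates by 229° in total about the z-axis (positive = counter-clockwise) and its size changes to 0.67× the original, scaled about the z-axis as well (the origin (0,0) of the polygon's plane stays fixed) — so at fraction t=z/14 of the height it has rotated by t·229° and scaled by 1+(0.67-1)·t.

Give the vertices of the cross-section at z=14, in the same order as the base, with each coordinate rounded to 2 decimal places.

Cross-section at z=14: (2.30,1.11) (0.34,1.92) (-1.77,1.54) (0.08,-4.51) (2.84,0.20)

t = z/height = 14/14 = 1
s = 1 + (scale-1)·z/height = 1 + (0.67-1)·14/14 = 0.670000
θ = twist·z/height = 229°·14/14 = 229.0000° = 3.996804 rad
cos θ = -0.656059, sin θ = -0.754710 (intermediates below are computed at full precision and shown rounded to 5 d.p.)
v1: (-3.5,1.5) → rotate → (3.42827,1.65739) → ×s → (2.29694,1.11045) → (2.30,1.11)
v2: (-2.5,-1.5) → rotate → (0.50808,2.87086) → ×s → (0.34042,1.92348) → (0.34,1.92)
v3: (0,-3.5) → rotate → (-2.64148,2.29621) → ×s → (-1.76979,1.53846) → (-1.77,1.54)
v4: (5,4.5) → rotate → (0.11590,-6.72581) → ×s → (0.07765,-4.50630) → (0.08,-4.51)
v5: (-3,3) → rotate → (4.23231,0.29595) → ×s → (2.83564,0.19829) → (2.84,0.20)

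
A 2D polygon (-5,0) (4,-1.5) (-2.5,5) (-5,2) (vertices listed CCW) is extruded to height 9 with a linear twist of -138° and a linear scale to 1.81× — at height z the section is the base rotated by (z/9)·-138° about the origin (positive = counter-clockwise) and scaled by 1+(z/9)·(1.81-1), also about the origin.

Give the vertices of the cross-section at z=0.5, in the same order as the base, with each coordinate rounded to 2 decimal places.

t = z/height = 0.5/9 = 0.0555556
s = 1 + (scale-1)·z/height = 1 + (1.81-1)·0.5/9 = 1.045000
θ = twist·z/height = -138°·0.5/9 = -7.6667° = -0.133809 rad
cos θ = 0.991061, sin θ = -0.133410 (intermediates below are computed at full precision and shown rounded to 5 d.p.)
v1: (-5,0) → rotate → (-4.95530,0.66705) → ×s → (-5.17829,0.69707) → (-5.18,0.70)
v2: (4,-1.5) → rotate → (3.76413,-2.02023) → ×s → (3.93352,-2.11114) → (3.93,-2.11)
v3: (-2.5,5) → rotate → (-1.81060,5.28883) → ×s → (-1.89208,5.52683) → (-1.89,5.53)
v4: (-5,2) → rotate → (-4.68849,2.64917) → ×s → (-4.89947,2.76838) → (-4.90,2.77)

Cross-section at z=0.5: (-5.18,0.70) (3.93,-2.11) (-1.89,5.53) (-4.90,2.77)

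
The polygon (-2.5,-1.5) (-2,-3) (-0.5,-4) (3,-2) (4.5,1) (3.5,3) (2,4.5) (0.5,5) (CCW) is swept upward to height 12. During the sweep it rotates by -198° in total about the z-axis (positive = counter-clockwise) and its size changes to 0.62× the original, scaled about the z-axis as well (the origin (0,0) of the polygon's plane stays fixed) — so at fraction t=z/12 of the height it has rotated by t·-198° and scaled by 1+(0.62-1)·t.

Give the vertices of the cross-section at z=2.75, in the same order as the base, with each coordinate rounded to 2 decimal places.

Cross-section at z=2.75: (-2.58,0.66) (-3.23,-0.62) (-2.92,-2.24) (0.62,-3.23) (3.54,-2.28) (4.19,-0.35) (4.21,1.59) (3.57,2.88)

t = z/height = 2.75/12 = 0.229167
s = 1 + (scale-1)·z/height = 1 + (0.62-1)·2.75/12 = 0.912917
θ = twist·z/height = -198°·2.75/12 = -45.3750° = -0.791943 rad
cos θ = 0.702464, sin θ = -0.711720 (intermediates below are computed at full precision and shown rounded to 5 d.p.)
v1: (-2.5,-1.5) → rotate → (-2.82374,0.72560) → ×s → (-2.57784,0.66242) → (-2.58,0.66)
v2: (-2,-3) → rotate → (-3.54009,-0.68395) → ×s → (-3.23180,-0.62439) → (-3.23,-0.62)
v3: (-0.5,-4) → rotate → (-3.19811,-2.45399) → ×s → (-2.91961,-2.24029) → (-2.92,-2.24)
v4: (3,-2) → rotate → (0.68395,-3.54009) → ×s → (0.62439,-3.23180) → (0.62,-3.23)
v5: (4.5,1) → rotate → (3.87281,-2.50027) → ×s → (3.53555,-2.28254) → (3.54,-2.28)
v6: (3.5,3) → rotate → (4.59378,-0.38363) → ×s → (4.19374,-0.35022) → (4.19,-0.35)
v7: (2,4.5) → rotate → (4.60767,1.73765) → ×s → (4.20641,1.58633) → (4.21,1.59)
v8: (0.5,5) → rotate → (3.90983,3.15646) → ×s → (3.56935,2.88158) → (3.57,2.88)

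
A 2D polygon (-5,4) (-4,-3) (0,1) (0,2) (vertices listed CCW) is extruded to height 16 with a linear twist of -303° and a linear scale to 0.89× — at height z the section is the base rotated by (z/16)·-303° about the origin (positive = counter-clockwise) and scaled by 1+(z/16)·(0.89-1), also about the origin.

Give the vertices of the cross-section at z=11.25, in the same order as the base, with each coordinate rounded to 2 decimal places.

Cross-section at z=11.25: (1.85,-5.61) (4.60,0.31) (-0.50,-0.77) (-1.01,-1.55)

t = z/height = 11.25/16 = 0.703125
s = 1 + (scale-1)·z/height = 1 + (0.89-1)·11.25/16 = 0.922656
θ = twist·z/height = -303°·11.25/16 = -213.0469° = -3.718369 rad
cos θ = -0.838225, sin θ = 0.545325 (intermediates below are computed at full precision and shown rounded to 5 d.p.)
v1: (-5,4) → rotate → (2.00982,-6.07952) → ×s → (1.85438,-5.60931) → (1.85,-5.61)
v2: (-4,-3) → rotate → (4.98887,0.33337) → ×s → (4.60302,0.30759) → (4.60,0.31)
v3: (0,1) → rotate → (-0.54532,-0.83822) → ×s → (-0.50315,-0.77339) → (-0.50,-0.77)
v4: (0,2) → rotate → (-1.09065,-1.67645) → ×s → (-1.00630,-1.54679) → (-1.01,-1.55)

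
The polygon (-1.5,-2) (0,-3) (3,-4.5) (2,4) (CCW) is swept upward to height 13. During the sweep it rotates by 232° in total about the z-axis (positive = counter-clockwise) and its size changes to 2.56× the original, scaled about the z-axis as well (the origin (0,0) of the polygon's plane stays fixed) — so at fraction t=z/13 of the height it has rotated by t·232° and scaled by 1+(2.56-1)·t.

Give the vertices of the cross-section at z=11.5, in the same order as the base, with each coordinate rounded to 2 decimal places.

Cross-section at z=11.5: (1.20,5.83) (-3.04,6.46) (-11.02,6.64) (-0.25,-10.64)

t = z/height = 11.5/13 = 0.884615
s = 1 + (scale-1)·z/height = 1 + (2.56-1)·11.5/13 = 2.380000
θ = twist·z/height = 232°·11.5/13 = 205.2308° = 3.581953 rad
cos θ = -0.904598, sin θ = -0.426265 (intermediates below are computed at full precision and shown rounded to 5 d.p.)
v1: (-1.5,-2) → rotate → (0.50437,2.44859) → ×s → (1.20039,5.82765) → (1.20,5.83)
v2: (0,-3) → rotate → (-1.27880,2.71379) → ×s → (-3.04353,6.45883) → (-3.04,6.46)
v3: (3,-4.5) → rotate → (-4.63199,2.79190) → ×s → (-11.02413,6.64471) → (-11.02,6.64)
v4: (2,4) → rotate → (-0.10414,-4.47092) → ×s → (-0.24784,-10.64080) → (-0.25,-10.64)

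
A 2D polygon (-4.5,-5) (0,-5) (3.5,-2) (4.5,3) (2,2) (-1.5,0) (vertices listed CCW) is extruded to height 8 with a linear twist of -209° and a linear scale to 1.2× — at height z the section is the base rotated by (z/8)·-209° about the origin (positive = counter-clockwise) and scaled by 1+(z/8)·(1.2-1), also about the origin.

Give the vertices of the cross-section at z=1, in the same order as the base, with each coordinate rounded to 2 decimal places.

t = z/height = 1/8 = 0.125
s = 1 + (scale-1)·z/height = 1 + (1.2-1)·1/8 = 1.025000
θ = twist·z/height = -209°·1/8 = -26.1250° = -0.455967 rad
cos θ = 0.897836, sin θ = -0.440331 (intermediates below are computed at full precision and shown rounded to 5 d.p.)
v1: (-4.5,-5) → rotate → (-6.24191,-2.50769) → ×s → (-6.39796,-2.57038) → (-6.40,-2.57)
v2: (0,-5) → rotate → (-2.20165,-4.48918) → ×s → (-2.25670,-4.60141) → (-2.26,-4.60)
v3: (3.5,-2) → rotate → (2.26176,-3.33683) → ×s → (2.31831,-3.42025) → (2.32,-3.42)
v4: (4.5,3) → rotate → (5.36125,0.71202) → ×s → (5.49528,0.72982) → (5.50,0.73)
v5: (2,2) → rotate → (2.67633,0.91501) → ×s → (2.74324,0.93788) → (2.74,0.94)
v6: (-1.5,0) → rotate → (-1.34675,0.66050) → ×s → (-1.38042,0.67701) → (-1.38,0.68)

Cross-section at z=1: (-6.40,-2.57) (-2.26,-4.60) (2.32,-3.42) (5.50,0.73) (2.74,0.94) (-1.38,0.68)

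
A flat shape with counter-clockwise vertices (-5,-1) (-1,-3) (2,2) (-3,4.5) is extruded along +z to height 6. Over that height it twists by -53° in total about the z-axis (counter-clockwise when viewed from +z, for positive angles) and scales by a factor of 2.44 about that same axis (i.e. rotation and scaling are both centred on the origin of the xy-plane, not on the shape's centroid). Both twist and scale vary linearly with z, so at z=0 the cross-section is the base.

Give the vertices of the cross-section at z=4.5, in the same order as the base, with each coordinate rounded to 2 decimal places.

Cross-section at z=4.5: (-9.33,5.05) (-5.59,-3.47) (5.86,0.54) (1.19,11.19)

t = z/height = 4.5/6 = 0.75
s = 1 + (scale-1)·z/height = 1 + (2.44-1)·4.5/6 = 2.080000
θ = twist·z/height = -53°·4.5/6 = -39.7500° = -0.693768 rad
cos θ = 0.768842, sin θ = -0.639439 (intermediates below are computed at full precision and shown rounded to 5 d.p.)
v1: (-5,-1) → rotate → (-4.48365,2.42835) → ×s → (-9.32599,5.05097) → (-9.33,5.05)
v2: (-1,-3) → rotate → (-2.68716,-1.66709) → ×s → (-5.58929,-3.46754) → (-5.59,-3.47)
v3: (2,2) → rotate → (2.81656,0.25881) → ×s → (5.85845,0.53832) → (5.86,0.54)
v4: (-3,4.5) → rotate → (0.57095,5.37811) → ×s → (1.18758,11.18646) → (1.19,11.19)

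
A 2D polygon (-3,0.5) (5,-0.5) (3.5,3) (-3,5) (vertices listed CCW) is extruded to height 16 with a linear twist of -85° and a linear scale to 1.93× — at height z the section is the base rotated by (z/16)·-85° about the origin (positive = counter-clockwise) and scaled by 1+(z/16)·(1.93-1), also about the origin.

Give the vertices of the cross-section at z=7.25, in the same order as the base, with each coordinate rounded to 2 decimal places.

Cross-section at z=7.25: (-2.89,3.21) (5.12,-4.98) (6.55,0.24) (1.09,8.22)

t = z/height = 7.25/16 = 0.453125
s = 1 + (scale-1)·z/height = 1 + (1.93-1)·7.25/16 = 1.421406
θ = twist·z/height = -85°·7.25/16 = -38.5156° = -0.672224 rad
cos θ = 0.782438, sin θ = -0.622728 (intermediates below are computed at full precision and shown rounded to 5 d.p.)
v1: (-3,0.5) → rotate → (-2.03595,2.25940) → ×s → (-2.89391,3.21153) → (-2.89,3.21)
v2: (5,-0.5) → rotate → (3.60083,-3.50486) → ×s → (5.11824,-4.98183) → (5.12,-4.98)
v3: (3.5,3) → rotate → (4.60672,0.16777) → ×s → (6.54802,0.23847) → (6.55,0.24)
v4: (-3,5) → rotate → (0.76633,5.78038) → ×s → (1.08926,8.21626) → (1.09,8.22)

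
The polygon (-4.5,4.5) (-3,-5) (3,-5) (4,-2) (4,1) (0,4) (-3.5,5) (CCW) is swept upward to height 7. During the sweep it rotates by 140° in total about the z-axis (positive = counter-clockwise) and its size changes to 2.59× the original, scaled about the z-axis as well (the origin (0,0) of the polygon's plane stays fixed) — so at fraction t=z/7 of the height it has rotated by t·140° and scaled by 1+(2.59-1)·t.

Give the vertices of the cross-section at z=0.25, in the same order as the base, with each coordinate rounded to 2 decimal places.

t = z/height = 0.25/7 = 0.0357143
s = 1 + (scale-1)·z/height = 1 + (2.59-1)·0.25/7 = 1.056786
θ = twist·z/height = 140°·0.25/7 = 5.0000° = 0.087266 rad
cos θ = 0.996195, sin θ = 0.087156 (intermediates below are computed at full precision and shown rounded to 5 d.p.)
v1: (-4.5,4.5) → rotate → (-4.87508,4.09068) → ×s → (-5.15191,4.32297) → (-5.15,4.32)
v2: (-3,-5) → rotate → (-2.55281,-5.24244) → ×s → (-2.69777,-5.54014) → (-2.70,-5.54)
v3: (3,-5) → rotate → (3.42436,-4.71951) → ×s → (3.61882,-4.98751) → (3.62,-4.99)
v4: (4,-2) → rotate → (4.15909,-1.64377) → ×s → (4.39527,-1.73711) → (4.40,-1.74)
v5: (4,1) → rotate → (3.89762,1.34482) → ×s → (4.11895,1.42118) → (4.12,1.42)
v6: (0,4) → rotate → (-0.34862,3.98478) → ×s → (-0.36842,4.21106) → (-0.37,4.21)
v7: (-3.5,5) → rotate → (-3.92246,4.67593) → ×s → (-4.14520,4.94145) → (-4.15,4.94)

Cross-section at z=0.25: (-5.15,4.32) (-2.70,-5.54) (3.62,-4.99) (4.40,-1.74) (4.12,1.42) (-0.37,4.21) (-4.15,4.94)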